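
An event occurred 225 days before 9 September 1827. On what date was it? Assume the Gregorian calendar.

−9 → Aug 31, 1827 (end of Aug, 31 days; 216 left).
−31 → Jul 31, 1827 (end of Jul, 31 days; 185 left).
−31 → Jun 30, 1827 (end of Jun, 30 days; 154 left).
−30 → May 31, 1827 (end of May, 31 days; 124 left).
−31 → Apr 30, 1827 (end of Apr, 30 days; 93 left).
−30 → Mar 31, 1827 (end of Mar, 31 days; 63 left).
−31 → Feb 28, 1827 (end of Feb, 28 days; 32 left).
−28 → Jan 31, 1827 (end of Jan, 31 days; 4 left).
−4 → Jan 27, 1827.

January 27, 1827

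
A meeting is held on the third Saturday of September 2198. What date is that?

September 1, 2198 is a Saturday.
The first Saturday is therefore September 1 (same day).
The third Saturday is 1 + 2×7 = September 15.

September 15, 2198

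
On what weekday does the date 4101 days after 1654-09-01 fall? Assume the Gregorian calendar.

First find the weekday of Sep 1, 1654. Doomsday rule: the anchor day for the 1600s is Tuesday. For year 54: 54÷12 = 4 r 6, and 6÷4 = 1, so 4+6+1 = 11.
Tuesday + 11 ≡ Saturday — that's 1654's doomsday.
In September the doomsday date is Sep 5.
Sep 1 is 4 days before Sep 5; 4 mod 7 = 4, so Saturday − 4 = Tuesday.
4101 mod 7 = 6, so 4101 days after a Tuesday is Tuesday + 6 = Monday.

Monday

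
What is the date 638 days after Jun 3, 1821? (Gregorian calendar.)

+365 (one year) → Jun 3, 1822 (273 left).
Jun has 30 days: +28 → Jul 1, 1822 (245 left).
Jul has 31 days: +31 → Aug 1, 1822 (214 left).
Aug has 31 days: +31 → Sep 1, 1822 (183 left).
Sep has 30 days: +30 → Oct 1, 1822 (153 left).
Oct has 31 days: +31 → Nov 1, 1822 (122 left).
Nov has 30 days: +30 → Dec 1, 1822 (92 left).
Dec has 31 days: +31 → Jan 1, 1823 (61 left).
Jan has 31 days: +31 → Feb 1, 1823 (30 left).
Feb has 28 days: +28 → Mar 1, 1823 (2 left).
+2 → Mar 3, 1823.

March 3, 1823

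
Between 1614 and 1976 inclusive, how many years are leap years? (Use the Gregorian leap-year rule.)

Multiples of 4 in [1614,1976]: 91.
Of those, multiples of 100: 3 (not leap unless ÷400).
Multiples of 400: 0.
Leap years = 91 − 3 + 0 = 88.

88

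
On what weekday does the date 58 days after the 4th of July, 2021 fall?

First find the weekday of Jul 4, 2021. Doomsday rule: the anchor day for the 2000s is Tuesday. For year 21: 21÷12 = 1 r 9, and 9÷4 = 2, so 1+9+2 = 12.
Tuesday + 12 ≡ Sunday — that's 2021's doomsday.
In July the doomsday date is Jul 11.
Jul 4 is 7 days before Jul 11; 7 mod 7 = 0, so Sunday − 0 = Sunday.
58 mod 7 = 2, so 58 days after a Sunday is Sunday + 2 = Tuesday.

Tuesday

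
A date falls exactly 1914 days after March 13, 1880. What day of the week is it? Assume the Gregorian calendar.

Tuesday

Mar 13, 1880 is a Saturday.
1914 mod 7 = 3, so 1914 days after a Saturday is Saturday + 3 = Tuesday.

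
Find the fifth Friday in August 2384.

August 1, 2384 is a Wednesday.
The first Friday is therefore August 3 (2 days later).
The fifth Friday is 3 + 4×7 = August 31.

August 31, 2384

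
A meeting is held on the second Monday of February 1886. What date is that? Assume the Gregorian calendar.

February 1, 1886 is a Monday.
The first Monday is therefore February 1 (same day).
The second Monday is 1 + 1×7 = February 8.

February 8, 1886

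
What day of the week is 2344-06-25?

Doomsday rule: the anchor day for the 2300s is Wednesday. For year 44: 44÷12 = 3 r 8, and 8÷4 = 2, so 3+8+2 = 13.
Wednesday + 13 ≡ Tuesday — that's 2344's doomsday.
In June the doomsday date is Jun 6.
Jun 25 is 19 days after Jun 6; 19 mod 7 = 5, so Tuesday + 5 = Sunday.

Sunday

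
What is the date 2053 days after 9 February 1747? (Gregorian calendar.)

September 23, 1752

+365 (one year) → Feb 9, 1748 (1688 left).
+366 (one year; includes Feb 29, 1748) → Feb 9, 1749 (1322 left).
+365 (one year) → Feb 9, 1750 (957 left).
+365 (one year) → Feb 9, 1751 (592 left).
+365 (one year) → Feb 9, 1752 (227 left).
Feb has 29 days: +21 → Mar 1, 1752 (206 left).
Mar has 31 days: +31 → Apr 1, 1752 (175 left).
Apr has 30 days: +30 → May 1, 1752 (145 left).
May has 31 days: +31 → Jun 1, 1752 (114 left).
Jun has 30 days: +30 → Jul 1, 1752 (84 left).
Jul has 31 days: +31 → Aug 1, 1752 (53 left).
Aug has 31 days: +31 → Sep 1, 1752 (22 left).
+22 → Sep 23, 1752.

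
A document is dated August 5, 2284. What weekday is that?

Doomsday rule: the anchor day for the 2200s is Friday. For year 84: 84÷12 = 7 r 0, and 0÷4 = 0, so 7+0+0 = 7.
Friday + 7 ≡ Friday — that's 2284's doomsday.
In August the doomsday date is Aug 8.
Aug 5 is 3 days before Aug 8; 3 mod 7 = 3, so Friday − 3 = Tuesday.

Tuesday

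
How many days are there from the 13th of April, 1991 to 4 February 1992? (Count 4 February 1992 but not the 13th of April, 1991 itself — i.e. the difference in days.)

297

Apr 13, 1991 → May 13, 1991: 30 days (April has 30).
May 13, 1991 → Jun 13, 1991: 31 days (May has 31).
Jun 13, 1991 → Jul 13, 1991: 30 days (June has 30).
Jul 13, 1991 → Aug 13, 1991: 31 days (July has 31).
Aug 13, 1991 → Sep 13, 1991: 31 days (August has 31).
Sep 13, 1991 → Oct 13, 1991: 30 days (September has 30).
Oct 13, 1991 → Nov 13, 1991: 31 days (October has 31).
Nov 13, 1991 → Dec 13, 1991: 30 days (November has 30).
Dec 13, 1991 → Jan 13, 1992: 31 days (December has 31).
Jan 13, 1992 → Feb 4, 1992: 22 days.
Total: 297 days.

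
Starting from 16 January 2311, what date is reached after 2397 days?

+365 (one year) → Jan 16, 2312 (2032 left).
+366 (one year; includes Feb 29, 2312) → Jan 16, 2313 (1666 left).
+365 (one year) → Jan 16, 2314 (1301 left).
+365 (one year) → Jan 16, 2315 (936 left).
+365 (one year) → Jan 16, 2316 (571 left).
+366 (one year; includes Feb 29, 2316) → Jan 16, 2317 (205 left).
Jan has 31 days: +16 → Feb 1, 2317 (189 left).
Feb has 28 days: +28 → Mar 1, 2317 (161 left).
Mar has 31 days: +31 → Apr 1, 2317 (130 left).
Apr has 30 days: +30 → May 1, 2317 (100 left).
May has 31 days: +31 → Jun 1, 2317 (69 left).
Jun has 30 days: +30 → Jul 1, 2317 (39 left).
Jul has 31 days: +31 → Aug 1, 2317 (8 left).
+8 → Aug 9, 2317.

August 9, 2317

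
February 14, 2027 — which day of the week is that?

Sunday

January 1, 2027 is a Friday.
Jan 1, 2027 → Feb 1, 2027: 31 days (January has 31).
Feb 1, 2027 → Feb 14, 2027: 13 days.
Total: 44 days.
44 mod 7 = 2, so Friday + 2 = Sunday.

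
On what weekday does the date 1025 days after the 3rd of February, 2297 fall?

Feb 3, 2297 is a Wednesday.
1025 mod 7 = 3, so 1025 days after a Wednesday is Wednesday + 3 = Saturday.

Saturday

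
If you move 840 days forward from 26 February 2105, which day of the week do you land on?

First find the weekday of Feb 26, 2105. Doomsday rule: the anchor day for the 2100s is Sunday. For year 05: 5÷12 = 0 r 5, and 5÷4 = 1, so 0+5+1 = 6.
Sunday + 6 ≡ Saturday — that's 2105's doomsday.
In February the doomsday date is Feb 28 (2105 is not a leap year).
Feb 26 is 2 days before Feb 28; 2 mod 7 = 2, so Saturday − 2 = Thursday.
840 mod 7 = 0, so 840 days after a Thursday is Thursday + 0 = Thursday.

Thursday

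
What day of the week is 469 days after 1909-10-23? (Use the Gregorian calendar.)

First find the weekday of Oct 23, 1909. Doomsday rule: the anchor day for the 1900s is Wednesday. For year 09: 9÷12 = 0 r 9, and 9÷4 = 2, so 0+9+2 = 11.
Wednesday + 11 ≡ Sunday — that's 1909's doomsday.
In October the doomsday date is Oct 10.
Oct 23 is 13 days after Oct 10; 13 mod 7 = 6, so Sunday + 6 = Saturday.
469 mod 7 = 0, so 469 days after a Saturday is Saturday + 0 = Saturday.

Saturday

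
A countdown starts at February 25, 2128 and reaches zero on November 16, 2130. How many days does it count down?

995

Feb 25, 2128 → Feb 25, 2129: 366 days (Feb 29, 2128 is in that span).
Feb 25, 2129 → Feb 25, 2130: 365 days.
Feb 25, 2130 → Mar 25, 2130: 28 days (February has 28).
Mar 25, 2130 → Apr 25, 2130: 31 days (March has 31).
Apr 25, 2130 → May 25, 2130: 30 days (April has 30).
May 25, 2130 → Jun 25, 2130: 31 days (May has 31).
Jun 25, 2130 → Jul 25, 2130: 30 days (June has 30).
Jul 25, 2130 → Aug 25, 2130: 31 days (July has 31).
Aug 25, 2130 → Sep 25, 2130: 31 days (August has 31).
Sep 25, 2130 → Oct 25, 2130: 30 days (September has 30).
Oct 25, 2130 → Nov 16, 2130: 22 days.
Total: 995 days.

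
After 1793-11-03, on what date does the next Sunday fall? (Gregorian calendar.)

Nov 3, 1793 is a Sunday.
From Sunday to the next Sunday is 7 days.
Nov 3, 1793 + 7 = Nov 10, 1793.

November 10, 1793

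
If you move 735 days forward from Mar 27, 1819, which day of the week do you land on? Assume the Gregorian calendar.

Mar 27, 1819 is a Saturday.
735 mod 7 = 0, so 735 days after a Saturday is Saturday + 0 = Saturday.

Saturday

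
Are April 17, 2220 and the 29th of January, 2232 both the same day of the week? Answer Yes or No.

From Apr 17, 2220 to Jan 29, 2232 is 4304 days.
4304 mod 7 = 6, so they are different weekdays.
(Apr 17, 2220 is a Monday; Jan 29, 2232 is a Sunday.)

No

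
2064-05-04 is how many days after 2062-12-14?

Dec 14, 2062 → Dec 14, 2063: 365 days.
Dec 14, 2063 → Jan 14, 2064: 31 days (December has 31).
Jan 14, 2064 → Feb 14, 2064: 31 days (January has 31).
Feb 14, 2064 → Mar 14, 2064: 29 days (February has 29).
Mar 14, 2064 → Apr 14, 2064: 31 days (March has 31).
Apr 14, 2064 → May 4, 2064: 20 days.
Total: 507 days.

507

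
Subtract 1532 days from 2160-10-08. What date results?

July 29, 2156

−366 (one year; includes Feb 29, 2160) → Oct 8, 2159 (1166 left).
−365 (one year) → Oct 8, 2158 (801 left).
−365 (one year) → Oct 8, 2157 (436 left).
−365 (one year) → Oct 8, 2156 (71 left).
−8 → Sep 30, 2156 (end of Sep, 30 days; 63 left).
−30 → Aug 31, 2156 (end of Aug, 31 days; 33 left).
−31 → Jul 31, 2156 (end of Jul, 31 days; 2 left).
−2 → Jul 29, 2156.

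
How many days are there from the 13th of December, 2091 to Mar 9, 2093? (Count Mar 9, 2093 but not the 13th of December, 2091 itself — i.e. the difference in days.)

452

Dec 13, 2091 → Dec 13, 2092: 366 days (Feb 29, 2092 is in that span).
Dec 13, 2092 → Jan 13, 2093: 31 days (December has 31).
Jan 13, 2093 → Feb 13, 2093: 31 days (January has 31).
Feb 13, 2093 → Mar 9, 2093: 24 days.
Total: 452 days.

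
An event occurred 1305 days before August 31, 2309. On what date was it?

−365 (one year) → Aug 31, 2308 (940 left).
−366 (one year; includes Feb 29, 2308) → Aug 31, 2307 (574 left).
−365 (one year) → Aug 31, 2306 (209 left).
−31 → Jul 31, 2306 (end of Jul, 31 days; 178 left).
−31 → Jun 30, 2306 (end of Jun, 30 days; 147 left).
−30 → May 31, 2306 (end of May, 31 days; 117 left).
−31 → Apr 30, 2306 (end of Apr, 30 days; 86 left).
−30 → Mar 31, 2306 (end of Mar, 31 days; 56 left).
−31 → Feb 28, 2306 (end of Feb, 28 days; 25 left).
−25 → Feb 3, 2306.

February 3, 2306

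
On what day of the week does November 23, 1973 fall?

Friday

Doomsday rule: the anchor day for the 1900s is Wednesday. For year 73: 73÷12 = 6 r 1, and 1÷4 = 0, so 6+1+0 = 7.
Wednesday + 7 ≡ Wednesday — that's 1973's doomsday.
In November the doomsday date is Nov 7.
Nov 23 is 16 days after Nov 7; 16 mod 7 = 2, so Wednesday + 2 = Friday.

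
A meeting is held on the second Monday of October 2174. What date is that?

October 1, 2174 is a Saturday.
The first Monday is therefore October 3 (2 days later).
The second Monday is 3 + 1×7 = October 10.

October 10, 2174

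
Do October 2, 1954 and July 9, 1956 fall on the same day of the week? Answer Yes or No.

From Oct 2, 1954 to Jul 9, 1956 is 646 days.
646 mod 7 = 2, so they are different weekdays.
(Oct 2, 1954 is a Saturday; Jul 9, 1956 is a Monday.)

No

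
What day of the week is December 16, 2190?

Doomsday rule: the anchor day for the 2100s is Sunday. For year 90: 90÷12 = 7 r 6, and 6÷4 = 1, so 7+6+1 = 14.
Sunday + 14 ≡ Sunday — that's 2190's doomsday.
In December the doomsday date is Dec 12.
Dec 16 is 4 days after Dec 12; 4 mod 7 = 4, so Sunday + 4 = Thursday.

Thursday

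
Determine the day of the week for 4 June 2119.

Doomsday rule: the anchor day for the 2100s is Sunday. For year 19: 19÷12 = 1 r 7, and 7÷4 = 1, so 1+7+1 = 9.
Sunday + 9 ≡ Tuesday — that's 2119's doomsday.
In June the doomsday date is Jun 6.
Jun 4 is 2 days before Jun 6; 2 mod 7 = 2, so Tuesday − 2 = Sunday.

Sunday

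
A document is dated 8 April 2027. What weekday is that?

January 1, 2027 is a Friday.
Jan 1, 2027 → Feb 1, 2027: 31 days (January has 31).
Feb 1, 2027 → Mar 1, 2027: 28 days (February has 28).
Mar 1, 2027 → Apr 1, 2027: 31 days (March has 31).
Apr 1, 2027 → Apr 8, 2027: 7 days.
Total: 97 days.
97 mod 7 = 6, so Friday + 6 = Thursday.

Thursday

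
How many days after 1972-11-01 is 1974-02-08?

464

Nov 1, 1972 → Nov 1, 1973: 365 days.
Nov 1, 1973 → Dec 1, 1973: 30 days (November has 30).
Dec 1, 1973 → Jan 1, 1974: 31 days (December has 31).
Jan 1, 1974 → Feb 1, 1974: 31 days (January has 31).
Feb 1, 1974 → Feb 8, 1974: 7 days.
Total: 464 days.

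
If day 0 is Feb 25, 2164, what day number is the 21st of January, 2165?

Feb 25, 2164 → Mar 25, 2164: 29 days (February has 29).
Mar 25, 2164 → Apr 25, 2164: 31 days (March has 31).
Apr 25, 2164 → May 25, 2164: 30 days (April has 30).
May 25, 2164 → Jun 25, 2164: 31 days (May has 31).
Jun 25, 2164 → Jul 25, 2164: 30 days (June has 30).
Jul 25, 2164 → Aug 25, 2164: 31 days (July has 31).
Aug 25, 2164 → Sep 25, 2164: 31 days (August has 31).
Sep 25, 2164 → Oct 25, 2164: 30 days (September has 30).
Oct 25, 2164 → Nov 25, 2164: 31 days (October has 31).
Nov 25, 2164 → Dec 25, 2164: 30 days (November has 30).
Dec 25, 2164 → Jan 21, 2165: 27 days.
Total: 331 days.

331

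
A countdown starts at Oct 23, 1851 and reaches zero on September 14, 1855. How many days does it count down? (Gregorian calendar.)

1422

Oct 23, 1851 → Oct 23, 1852: 366 days (Feb 29, 1852 is in that span).
Oct 23, 1852 → Oct 23, 1853: 365 days.
Oct 23, 1853 → Oct 23, 1854: 365 days.
Oct 23, 1854 → Nov 23, 1854: 31 days (October has 31).
Nov 23, 1854 → Dec 23, 1854: 30 days (November has 30).
Dec 23, 1854 → Jan 23, 1855: 31 days (December has 31).
Jan 23, 1855 → Feb 23, 1855: 31 days (January has 31).
Feb 23, 1855 → Mar 23, 1855: 28 days (February has 28).
Mar 23, 1855 → Apr 23, 1855: 31 days (March has 31).
Apr 23, 1855 → May 23, 1855: 30 days (April has 30).
May 23, 1855 → Jun 23, 1855: 31 days (May has 31).
Jun 23, 1855 → Jul 23, 1855: 30 days (June has 30).
Jul 23, 1855 → Aug 23, 1855: 31 days (July has 31).
Aug 23, 1855 → Sep 14, 1855: 22 days.
Total: 1422 days.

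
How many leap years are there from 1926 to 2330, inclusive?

Multiples of 4 in [1926,2330]: 101.
Of those, multiples of 100: 4 (not leap unless ÷400).
Multiples of 400: 1.
Leap years = 101 − 4 + 1 = 98.

98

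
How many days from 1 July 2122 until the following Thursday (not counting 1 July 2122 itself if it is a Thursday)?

Jul 1, 2122 is a Wednesday.
From Wednesday to the next Thursday is 1 day.

1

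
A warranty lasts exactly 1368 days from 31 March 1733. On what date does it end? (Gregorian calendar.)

December 28, 1736

+365 (one year) → Mar 31, 1734 (1003 left).
+365 (one year) → Mar 31, 1735 (638 left).
+366 (one year; includes Feb 29, 1736) → Mar 31, 1736 (272 left).
Mar has 31 days: +1 → Apr 1, 1736 (271 left).
Apr has 30 days: +30 → May 1, 1736 (241 left).
May has 31 days: +31 → Jun 1, 1736 (210 left).
Jun has 30 days: +30 → Jul 1, 1736 (180 left).
Jul has 31 days: +31 → Aug 1, 1736 (149 left).
Aug has 31 days: +31 → Sep 1, 1736 (118 left).
Sep has 30 days: +30 → Oct 1, 1736 (88 left).
Oct has 31 days: +31 → Nov 1, 1736 (57 left).
Nov has 30 days: +30 → Dec 1, 1736 (27 left).
+27 → Dec 28, 1736.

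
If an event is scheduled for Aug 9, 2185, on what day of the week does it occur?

Doomsday rule: the anchor day for the 2100s is Sunday. For year 85: 85÷12 = 7 r 1, and 1÷4 = 0, so 7+1+0 = 8.
Sunday + 8 ≡ Monday — that's 2185's doomsday.
In August the doomsday date is Aug 8.
Aug 9 is 1 day after Aug 8; 1 mod 7 = 1, so Monday + 1 = Tuesday.

Tuesday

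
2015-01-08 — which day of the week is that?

Thursday

January 1, 2015 is a Thursday.
Jan 1, 2015 → Jan 8, 2015: 7 days.
Total: 7 days.
7 mod 7 = 0, so Thursday + 0 = Thursday.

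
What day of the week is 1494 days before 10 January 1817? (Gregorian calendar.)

Tuesday

Jan 10, 1817 is a Friday.
1494 mod 7 = 3, so 1494 days before a Friday is Friday − 3 = Tuesday.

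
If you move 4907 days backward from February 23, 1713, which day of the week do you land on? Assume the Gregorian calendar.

First find the weekday of Feb 23, 1713. Doomsday rule: the anchor day for the 1700s is Sunday. For year 13: 13÷12 = 1 r 1, and 1÷4 = 0, so 1+1+0 = 2.
Sunday + 2 ≡ Tuesday — that's 1713's doomsday.
In February the doomsday date is Feb 28 (1713 is not a leap year).
Feb 23 is 5 days before Feb 28; 5 mod 7 = 5, so Tuesday − 5 = Thursday.
4907 mod 7 = 0, so 4907 days before a Thursday is Thursday − 0 = Thursday.

Thursday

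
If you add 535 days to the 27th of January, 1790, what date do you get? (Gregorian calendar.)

+365 (one year) → Jan 27, 1791 (170 left).
Jan has 31 days: +5 → Feb 1, 1791 (165 left).
Feb has 28 days: +28 → Mar 1, 1791 (137 left).
Mar has 31 days: +31 → Apr 1, 1791 (106 left).
Apr has 30 days: +30 → May 1, 1791 (76 left).
May has 31 days: +31 → Jun 1, 1791 (45 left).
Jun has 30 days: +30 → Jul 1, 1791 (15 left).
+15 → Jul 16, 1791.

July 16, 1791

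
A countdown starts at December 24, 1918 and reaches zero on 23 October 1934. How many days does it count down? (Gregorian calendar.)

5782

Dec 24, 1918 → Dec 24, 1919: 365 days.
Dec 24, 1919 → Dec 24, 1920: 366 days (Feb 29, 1920 is in that span).
Dec 24, 1920 → Dec 24, 1921: 365 days.
Dec 24, 1921 → Dec 24, 1922: 365 days.
Dec 24, 1922 → Dec 24, 1923: 365 days.
Dec 24, 1923 → Dec 24, 1924: 366 days (Feb 29, 1924 is in that span).
Dec 24, 1924 → Dec 24, 1925: 365 days.
Dec 24, 1925 → Dec 24, 1926: 365 days.
Dec 24, 1926 → Dec 24, 1927: 365 days.
Dec 24, 1927 → Dec 24, 1928: 366 days (Feb 29, 1928 is in that span).
Dec 24, 1928 → Dec 24, 1929: 365 days.
Dec 24, 1929 → Dec 24, 1930: 365 days.
Dec 24, 1930 → Dec 24, 1931: 365 days.
Dec 24, 1931 → Dec 24, 1932: 366 days (Feb 29, 1932 is in that span).
Dec 24, 1932 → Dec 24, 1933: 365 days.
Dec 24, 1933 → Jan 24, 1934: 31 days (December has 31).
Jan 24, 1934 → Feb 24, 1934: 31 days (January has 31).
Feb 24, 1934 → Mar 24, 1934: 28 days (February has 28).
Mar 24, 1934 → Apr 24, 1934: 31 days (March has 31).
Apr 24, 1934 → May 24, 1934: 30 days (April has 30).
May 24, 1934 → Jun 24, 1934: 31 days (May has 31).
Jun 24, 1934 → Jul 24, 1934: 30 days (June has 30).
Jul 24, 1934 → Aug 24, 1934: 31 days (July has 31).
Aug 24, 1934 → Sep 24, 1934: 31 days (August has 31).
Sep 24, 1934 → Oct 23, 1934: 29 days.
Total: 5782 days.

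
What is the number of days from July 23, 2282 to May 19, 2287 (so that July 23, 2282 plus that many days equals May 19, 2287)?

1761

Jul 23, 2282 → Jul 23, 2283: 365 days.
Jul 23, 2283 → Jul 23, 2284: 366 days (Feb 29, 2284 is in that span).
Jul 23, 2284 → Jul 23, 2285: 365 days.
Jul 23, 2285 → Jul 23, 2286: 365 days.
Jul 23, 2286 → Aug 23, 2286: 31 days (July has 31).
Aug 23, 2286 → Sep 23, 2286: 31 days (August has 31).
Sep 23, 2286 → Oct 23, 2286: 30 days (September has 30).
Oct 23, 2286 → Nov 23, 2286: 31 days (October has 31).
Nov 23, 2286 → Dec 23, 2286: 30 days (November has 30).
Dec 23, 2286 → Jan 23, 2287: 31 days (December has 31).
Jan 23, 2287 → Feb 23, 2287: 31 days (January has 31).
Feb 23, 2287 → Mar 23, 2287: 28 days (February has 28).
Mar 23, 2287 → Apr 23, 2287: 31 days (March has 31).
Apr 23, 2287 → May 19, 2287: 26 days.
Total: 1761 days.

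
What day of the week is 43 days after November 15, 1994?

Wednesday

Nov 15, 1994 is a Tuesday.
43 mod 7 = 1, so 43 days after a Tuesday is Tuesday + 1 = Wednesday.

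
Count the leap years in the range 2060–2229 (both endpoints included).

41

Multiples of 4 in [2060,2229]: 43.
Of those, multiples of 100: 2 (not leap unless ÷400).
Multiples of 400: 0.
Leap years = 43 − 2 + 0 = 41.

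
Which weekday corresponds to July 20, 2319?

Sunday

Doomsday rule: the anchor day for the 2300s is Wednesday. For year 19: 19÷12 = 1 r 7, and 7÷4 = 1, so 1+7+1 = 9.
Wednesday + 9 ≡ Friday — that's 2319's doomsday.
In July the doomsday date is Jul 11.
Jul 20 is 9 days after Jul 11; 9 mod 7 = 2, so Friday + 2 = Sunday.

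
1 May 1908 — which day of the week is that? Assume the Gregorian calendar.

Friday

Doomsday rule: the anchor day for the 1900s is Wednesday. For year 08: 8÷12 = 0 r 8, and 8÷4 = 2, so 0+8+2 = 10.
Wednesday + 10 ≡ Saturday — that's 1908's doomsday.
In May the doomsday date is May 9.
May 1 is 8 days before May 9; 8 mod 7 = 1, so Saturday − 1 = Friday.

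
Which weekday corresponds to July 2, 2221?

Monday

January 1, 2221 is a Monday.
Jan 1, 2221 → Feb 1, 2221: 31 days (January has 31).
Feb 1, 2221 → Mar 1, 2221: 28 days (February has 28).
Mar 1, 2221 → Apr 1, 2221: 31 days (March has 31).
Apr 1, 2221 → May 1, 2221: 30 days (April has 30).
May 1, 2221 → Jun 1, 2221: 31 days (May has 31).
Jun 1, 2221 → Jul 1, 2221: 30 days (June has 30).
Jul 1, 2221 → Jul 2, 2221: 1 days.
Total: 182 days.
182 mod 7 = 0, so Monday + 0 = Monday.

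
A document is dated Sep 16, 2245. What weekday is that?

Tuesday

Doomsday rule: the anchor day for the 2200s is Friday. For year 45: 45÷12 = 3 r 9, and 9÷4 = 2, so 3+9+2 = 14.
Friday + 14 ≡ Friday — that's 2245's doomsday.
In September the doomsday date is Sep 5.
Sep 16 is 11 days after Sep 5; 11 mod 7 = 4, so Friday + 4 = Tuesday.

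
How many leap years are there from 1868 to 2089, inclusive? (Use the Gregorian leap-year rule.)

Multiples of 4 in [1868,2089]: 56.
Of those, multiples of 100: 2 (not leap unless ÷400).
Multiples of 400: 1.
Leap years = 56 − 2 + 1 = 55.

55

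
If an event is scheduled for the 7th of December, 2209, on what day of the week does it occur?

Doomsday rule: the anchor day for the 2200s is Friday. For year 09: 9÷12 = 0 r 9, and 9÷4 = 2, so 0+9+2 = 11.
Friday + 11 ≡ Tuesday — that's 2209's doomsday.
In December the doomsday date is Dec 12.
Dec 7 is 5 days before Dec 12; 5 mod 7 = 5, so Tuesday − 5 = Thursday.

Thursday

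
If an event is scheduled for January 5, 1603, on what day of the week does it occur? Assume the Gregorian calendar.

Sunday

Doomsday rule: the anchor day for the 1600s is Tuesday. For year 03: 3÷12 = 0 r 3, and 3÷4 = 0, so 0+3+0 = 3.
Tuesday + 3 ≡ Friday — that's 1603's doomsday.
In January the doomsday date is Jan 3 (1603 is not a leap year).
Jan 5 is 2 days after Jan 3; 2 mod 7 = 2, so Friday + 2 = Sunday.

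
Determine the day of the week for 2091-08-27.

Monday

Doomsday rule: the anchor day for the 2000s is Tuesday. For year 91: 91÷12 = 7 r 7, and 7÷4 = 1, so 7+7+1 = 15.
Tuesday + 15 ≡ Wednesday — that's 2091's doomsday.
In August the doomsday date is Aug 8.
Aug 27 is 19 days after Aug 8; 19 mod 7 = 5, so Wednesday + 5 = Monday.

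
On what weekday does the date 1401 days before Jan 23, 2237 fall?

Jan 23, 2237 is a Monday.
1401 mod 7 = 1, so 1401 days before a Monday is Monday − 1 = Sunday.

Sunday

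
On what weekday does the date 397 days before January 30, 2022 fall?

Jan 30, 2022 is a Sunday.
397 mod 7 = 5, so 397 days before a Sunday is Sunday − 5 = Tuesday.

Tuesday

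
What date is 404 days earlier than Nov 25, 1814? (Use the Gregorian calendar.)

−365 (one year) → Nov 25, 1813 (39 left).
−25 → Oct 31, 1813 (end of Oct, 31 days; 14 left).
−14 → Oct 17, 1813.

October 17, 1813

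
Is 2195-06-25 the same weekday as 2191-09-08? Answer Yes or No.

Yes

From Sep 8, 2191 to Jun 25, 2195 is 1386 days.
1386 mod 7 = 0, so they are the same weekday.
(Sep 8, 2191 is a Thursday; Jun 25, 2195 is a Thursday.)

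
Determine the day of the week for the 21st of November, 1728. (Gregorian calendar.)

Sunday

Doomsday rule: the anchor day for the 1700s is Sunday. For year 28: 28÷12 = 2 r 4, and 4÷4 = 1, so 2+4+1 = 7.
Sunday + 7 ≡ Sunday — that's 1728's doomsday.
In November the doomsday date is Nov 7.
Nov 21 is 14 days after Nov 7; 14 mod 7 = 0, so Sunday + 0 = Sunday.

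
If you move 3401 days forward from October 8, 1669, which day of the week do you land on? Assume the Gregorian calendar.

First find the weekday of Oct 8, 1669. Doomsday rule: the anchor day for the 1600s is Tuesday. For year 69: 69÷12 = 5 r 9, and 9÷4 = 2, so 5+9+2 = 16.
Tuesday + 16 ≡ Thursday — that's 1669's doomsday.
In October the doomsday date is Oct 10.
Oct 8 is 2 days before Oct 10; 2 mod 7 = 2, so Thursday − 2 = Tuesday.
3401 mod 7 = 6, so 3401 days after a Tuesday is Tuesday + 6 = Monday.

Monday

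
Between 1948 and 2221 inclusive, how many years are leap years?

67

Multiples of 4 in [1948,2221]: 69.
Of those, multiples of 100: 3 (not leap unless ÷400).
Multiples of 400: 1.
Leap years = 69 − 3 + 1 = 67.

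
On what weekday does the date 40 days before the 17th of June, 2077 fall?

Jun 17, 2077 is a Thursday.
40 mod 7 = 5, so 40 days before a Thursday is Thursday − 5 = Saturday.

Saturday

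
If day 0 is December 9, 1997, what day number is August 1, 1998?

Dec 9, 1997 → Jan 9, 1998: 31 days (December has 31).
Jan 9, 1998 → Feb 9, 1998: 31 days (January has 31).
Feb 9, 1998 → Mar 9, 1998: 28 days (February has 28).
Mar 9, 1998 → Apr 9, 1998: 31 days (March has 31).
Apr 9, 1998 → May 9, 1998: 30 days (April has 30).
May 9, 1998 → Jun 9, 1998: 31 days (May has 31).
Jun 9, 1998 → Jul 9, 1998: 30 days (June has 30).
Jul 9, 1998 → Aug 1, 1998: 23 days.
Total: 235 days.

235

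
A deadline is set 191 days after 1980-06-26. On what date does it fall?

Jun has 30 days: +5 → Jul 1, 1980 (186 left).
Jul has 31 days: +31 → Aug 1, 1980 (155 left).
Aug has 31 days: +31 → Sep 1, 1980 (124 left).
Sep has 30 days: +30 → Oct 1, 1980 (94 left).
Oct has 31 days: +31 → Nov 1, 1980 (63 left).
Nov has 30 days: +30 → Dec 1, 1980 (33 left).
Dec has 31 days: +31 → Jan 1, 1981 (2 left).
+2 → Jan 3, 1981.

January 3, 1981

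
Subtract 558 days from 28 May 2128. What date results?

November 17, 2126

−366 (one year; includes Feb 29, 2128) → May 28, 2127 (192 left).
−28 → Apr 30, 2127 (end of Apr, 30 days; 164 left).
−30 → Mar 31, 2127 (end of Mar, 31 days; 134 left).
−31 → Feb 28, 2127 (end of Feb, 28 days; 103 left).
−28 → Jan 31, 2127 (end of Jan, 31 days; 75 left).
−31 → Dec 31, 2126 (end of Dec, 31 days; 44 left).
−31 → Nov 30, 2126 (end of Nov, 30 days; 13 left).
−13 → Nov 17, 2126.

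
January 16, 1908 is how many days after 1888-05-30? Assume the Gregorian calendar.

7169

May 30, 1888 → May 30, 1889: 365 days.
May 30, 1889 → May 30, 1890: 365 days.
May 30, 1890 → May 30, 1891: 365 days.
May 30, 1891 → May 30, 1892: 366 days (Feb 29, 1892 is in that span).
May 30, 1892 → May 30, 1893: 365 days.
May 30, 1893 → May 30, 1894: 365 days.
May 30, 1894 → May 30, 1895: 365 days.
May 30, 1895 → May 30, 1896: 366 days (Feb 29, 1896 is in that span).
May 30, 1896 → May 30, 1897: 365 days.
May 30, 1897 → May 30, 1898: 365 days.
May 30, 1898 → May 30, 1899: 365 days.
May 30, 1899 → May 30, 1900: 365 days.
May 30, 1900 → May 30, 1901: 365 days.
May 30, 1901 → May 30, 1902: 365 days.
May 30, 1902 → May 30, 1903: 365 days.
May 30, 1903 → May 30, 1904: 366 days (Feb 29, 1904 is in that span).
May 30, 1904 → May 30, 1905: 365 days.
May 30, 1905 → May 30, 1906: 365 days.
May 30, 1906 → May 30, 1907: 365 days.
May 30, 1907 → Jun 30, 1907: 31 days (May has 31).
Jun 30, 1907 → Jul 30, 1907: 30 days (June has 30).
Jul 30, 1907 → Aug 30, 1907: 31 days (July has 31).
Aug 30, 1907 → Sep 30, 1907: 31 days (August has 31).
Sep 30, 1907 → Oct 30, 1907: 30 days (September has 30).
Oct 30, 1907 → Nov 30, 1907: 31 days (October has 31).
Nov 30, 1907 → Dec 30, 1907: 30 days (November has 30).
Dec 30, 1907 → Jan 16, 1908: 17 days.
Total: 7169 days.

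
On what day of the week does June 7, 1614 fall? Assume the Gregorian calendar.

Doomsday rule: the anchor day for the 1600s is Tuesday. For year 14: 14÷12 = 1 r 2, and 2÷4 = 0, so 1+2+0 = 3.
Tuesday + 3 ≡ Friday — that's 1614's doomsday.
In June the doomsday date is Jun 6.
Jun 7 is 1 day after Jun 6; 1 mod 7 = 1, so Friday + 1 = Saturday.

Saturday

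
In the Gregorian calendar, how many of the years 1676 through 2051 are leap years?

91

Multiples of 4 in [1676,2051]: 94.
Of those, multiples of 100: 4 (not leap unless ÷400).
Multiples of 400: 1.
Leap years = 94 − 4 + 1 = 91.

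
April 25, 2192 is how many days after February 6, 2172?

Feb 6, 2172 → Feb 6, 2173: 366 days (Feb 29, 2172 is in that span).
Feb 6, 2173 → Feb 6, 2174: 365 days.
Feb 6, 2174 → Feb 6, 2175: 365 days.
Feb 6, 2175 → Feb 6, 2176: 365 days.
Feb 6, 2176 → Feb 6, 2177: 366 days (Feb 29, 2176 is in that span).
Feb 6, 2177 → Feb 6, 2178: 365 days.
Feb 6, 2178 → Feb 6, 2179: 365 days.
Feb 6, 2179 → Feb 6, 2180: 365 days.
Feb 6, 2180 → Feb 6, 2181: 366 days (Feb 29, 2180 is in that span).
Feb 6, 2181 → Feb 6, 2182: 365 days.
Feb 6, 2182 → Feb 6, 2183: 365 days.
Feb 6, 2183 → Feb 6, 2184: 365 days.
Feb 6, 2184 → Feb 6, 2185: 366 days (Feb 29, 2184 is in that span).
Feb 6, 2185 → Feb 6, 2186: 365 days.
Feb 6, 2186 → Feb 6, 2187: 365 days.
Feb 6, 2187 → Feb 6, 2188: 365 days.
Feb 6, 2188 → Feb 6, 2189: 366 days (Feb 29, 2188 is in that span).
Feb 6, 2189 → Feb 6, 2190: 365 days.
Feb 6, 2190 → Feb 6, 2191: 365 days.
Feb 6, 2191 → Feb 6, 2192: 365 days.
Feb 6, 2192 → Mar 6, 2192: 29 days (February has 29).
Mar 6, 2192 → Apr 6, 2192: 31 days (March has 31).
Apr 6, 2192 → Apr 25, 2192: 19 days.
Total: 7384 days.

7384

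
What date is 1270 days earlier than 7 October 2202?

−365 (one year) → Oct 7, 2201 (905 left).
−365 (one year) → Oct 7, 2200 (540 left).
−365 (one year) → Oct 7, 2199 (175 left).
−7 → Sep 30, 2199 (end of Sep, 30 days; 168 left).
−30 → Aug 31, 2199 (end of Aug, 31 days; 138 left).
−31 → Jul 31, 2199 (end of Jul, 31 days; 107 left).
−31 → Jun 30, 2199 (end of Jun, 30 days; 76 left).
−30 → May 31, 2199 (end of May, 31 days; 46 left).
−31 → Apr 30, 2199 (end of Apr, 30 days; 15 left).
−15 → Apr 15, 2199.

April 15, 2199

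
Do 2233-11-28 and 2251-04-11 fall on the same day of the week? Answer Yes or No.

From Nov 28, 2233 to Apr 11, 2251 is 6343 days.
6343 mod 7 = 1, so they are different weekdays.
(Nov 28, 2233 is a Thursday; Apr 11, 2251 is a Friday.)

No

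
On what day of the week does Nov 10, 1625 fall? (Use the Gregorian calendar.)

Monday

Doomsday rule: the anchor day for the 1600s is Tuesday. For year 25: 25÷12 = 2 r 1, and 1÷4 = 0, so 2+1+0 = 3.
Tuesday + 3 ≡ Friday — that's 1625's doomsday.
In November the doomsday date is Nov 7.
Nov 10 is 3 days after Nov 7; 3 mod 7 = 3, so Friday + 3 = Monday.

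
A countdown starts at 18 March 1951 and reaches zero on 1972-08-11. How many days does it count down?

Mar 18, 1951 → Mar 18, 1952: 366 days (Feb 29, 1952 is in that span).
Mar 18, 1952 → Mar 18, 1953: 365 days.
Mar 18, 1953 → Mar 18, 1954: 365 days.
Mar 18, 1954 → Mar 18, 1955: 365 days.
Mar 18, 1955 → Mar 18, 1956: 366 days (Feb 29, 1956 is in that span).
Mar 18, 1956 → Mar 18, 1957: 365 days.
Mar 18, 1957 → Mar 18, 1958: 365 days.
Mar 18, 1958 → Mar 18, 1959: 365 days.
Mar 18, 1959 → Mar 18, 1960: 366 days (Feb 29, 1960 is in that span).
Mar 18, 1960 → Mar 18, 1961: 365 days.
Mar 18, 1961 → Mar 18, 1962: 365 days.
Mar 18, 1962 → Mar 18, 1963: 365 days.
Mar 18, 1963 → Mar 18, 1964: 366 days (Feb 29, 1964 is in that span).
Mar 18, 1964 → Mar 18, 1965: 365 days.
Mar 18, 1965 → Mar 18, 1966: 365 days.
Mar 18, 1966 → Mar 18, 1967: 365 days.
Mar 18, 1967 → Mar 18, 1968: 366 days (Feb 29, 1968 is in that span).
Mar 18, 1968 → Mar 18, 1969: 365 days.
Mar 18, 1969 → Mar 18, 1970: 365 days.
Mar 18, 1970 → Mar 18, 1971: 365 days.
Mar 18, 1971 → Mar 18, 1972: 366 days (Feb 29, 1972 is in that span).
Mar 18, 1972 → Apr 18, 1972: 31 days (March has 31).
Apr 18, 1972 → May 18, 1972: 30 days (April has 30).
May 18, 1972 → Jun 18, 1972: 31 days (May has 31).
Jun 18, 1972 → Jul 18, 1972: 30 days (June has 30).
Jul 18, 1972 → Aug 11, 1972: 24 days.
Total: 7817 days.

7817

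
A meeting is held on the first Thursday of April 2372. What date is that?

April 6, 2372

April 1, 2372 is a Saturday.
The first Thursday is therefore April 6 (5 days later).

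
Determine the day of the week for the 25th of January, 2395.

Wednesday

Doomsday rule: the anchor day for the 2300s is Wednesday. For year 95: 95÷12 = 7 r 11, and 11÷4 = 2, so 7+11+2 = 20.
Wednesday + 20 ≡ Tuesday — that's 2395's doomsday.
In January the doomsday date is Jan 3 (2395 is not a leap year).
Jan 25 is 22 days after Jan 3; 22 mod 7 = 1, so Tuesday + 1 = Wednesday.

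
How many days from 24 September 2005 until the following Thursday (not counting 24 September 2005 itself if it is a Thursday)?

5

Sep 24, 2005 is a Saturday.
From Saturday to the next Thursday is 5 days.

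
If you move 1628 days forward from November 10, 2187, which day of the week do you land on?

Nov 10, 2187 is a Saturday.
1628 mod 7 = 4, so 1628 days after a Saturday is Saturday + 4 = Wednesday.

Wednesday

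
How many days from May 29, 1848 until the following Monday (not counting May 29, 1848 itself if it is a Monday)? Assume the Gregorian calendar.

May 29, 1848 is a Monday.
From Monday to the next Monday is 7 days.

7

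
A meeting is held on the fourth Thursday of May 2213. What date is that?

May 27, 2213

May 1, 2213 is a Saturday.
The first Thursday is therefore May 6 (5 days later).
The fourth Thursday is 6 + 3×7 = May 27.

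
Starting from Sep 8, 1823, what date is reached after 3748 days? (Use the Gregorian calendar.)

+366 (one year; includes Feb 29, 1824) → Sep 8, 1824 (3382 left).
+365 (one year) → Sep 8, 1825 (3017 left).
+365 (one year) → Sep 8, 1826 (2652 left).
+365 (one year) → Sep 8, 1827 (2287 left).
+366 (one year; includes Feb 29, 1828) → Sep 8, 1828 (1921 left).
+365 (one year) → Sep 8, 1829 (1556 left).
+365 (one year) → Sep 8, 1830 (1191 left).
+365 (one year) → Sep 8, 1831 (826 left).
+366 (one year; includes Feb 29, 1832) → Sep 8, 1832 (460 left).
+365 (one year) → Sep 8, 1833 (95 left).
Sep has 30 days: +23 → Oct 1, 1833 (72 left).
Oct has 31 days: +31 → Nov 1, 1833 (41 left).
Nov has 30 days: +30 → Dec 1, 1833 (11 left).
+11 → Dec 12, 1833.

December 12, 1833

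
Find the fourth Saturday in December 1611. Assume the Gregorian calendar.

December 1, 1611 is a Thursday.
The first Saturday is therefore December 3 (2 days later).
The fourth Saturday is 3 + 3×7 = December 24.

December 24, 1611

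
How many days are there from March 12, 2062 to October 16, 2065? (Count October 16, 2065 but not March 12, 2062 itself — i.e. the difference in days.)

1314

Mar 12, 2062 → Mar 12, 2063: 365 days.
Mar 12, 2063 → Mar 12, 2064: 366 days (Feb 29, 2064 is in that span).
Mar 12, 2064 → Mar 12, 2065: 365 days.
Mar 12, 2065 → Apr 12, 2065: 31 days (March has 31).
Apr 12, 2065 → May 12, 2065: 30 days (April has 30).
May 12, 2065 → Jun 12, 2065: 31 days (May has 31).
Jun 12, 2065 → Jul 12, 2065: 30 days (June has 30).
Jul 12, 2065 → Aug 12, 2065: 31 days (July has 31).
Aug 12, 2065 → Sep 12, 2065: 31 days (August has 31).
Sep 12, 2065 → Oct 12, 2065: 30 days (September has 30).
Oct 12, 2065 → Oct 16, 2065: 4 days.
Total: 1314 days.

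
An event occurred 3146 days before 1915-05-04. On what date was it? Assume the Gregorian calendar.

September 22, 1906

−365 (one year) → May 4, 1914 (2781 left).
−365 (one year) → May 4, 1913 (2416 left).
−365 (one year) → May 4, 1912 (2051 left).
−366 (one year; includes Feb 29, 1912) → May 4, 1911 (1685 left).
−365 (one year) → May 4, 1910 (1320 left).
−365 (one year) → May 4, 1909 (955 left).
−365 (one year) → May 4, 1908 (590 left).
−366 (one year; includes Feb 29, 1908) → May 4, 1907 (224 left).
−4 → Apr 30, 1907 (end of Apr, 30 days; 220 left).
−30 → Mar 31, 1907 (end of Mar, 31 days; 190 left).
−31 → Feb 28, 1907 (end of Feb, 28 days; 159 left).
−28 → Jan 31, 1907 (end of Jan, 31 days; 131 left).
−31 → Dec 31, 1906 (end of Dec, 31 days; 100 left).
−31 → Nov 30, 1906 (end of Nov, 30 days; 69 left).
−30 → Oct 31, 1906 (end of Oct, 31 days; 39 left).
−31 → Sep 30, 1906 (end of Sep, 30 days; 8 left).
−8 → Sep 22, 1906.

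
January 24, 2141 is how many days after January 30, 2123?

6569

Jan 30, 2123 → Jan 30, 2124: 365 days.
Jan 30, 2124 → Jan 30, 2125: 366 days (Feb 29, 2124 is in that span).
Jan 30, 2125 → Jan 30, 2126: 365 days.
Jan 30, 2126 → Jan 30, 2127: 365 days.
Jan 30, 2127 → Jan 30, 2128: 365 days.
Jan 30, 2128 → Jan 30, 2129: 366 days (Feb 29, 2128 is in that span).
Jan 30, 2129 → Jan 30, 2130: 365 days.
Jan 30, 2130 → Jan 30, 2131: 365 days.
Jan 30, 2131 → Jan 30, 2132: 365 days.
Jan 30, 2132 → Jan 30, 2133: 366 days (Feb 29, 2132 is in that span).
Jan 30, 2133 → Jan 30, 2134: 365 days.
Jan 30, 2134 → Jan 30, 2135: 365 days.
Jan 30, 2135 → Jan 30, 2136: 365 days.
Jan 30, 2136 → Jan 30, 2137: 366 days (Feb 29, 2136 is in that span).
Jan 30, 2137 → Jan 30, 2138: 365 days.
Jan 30, 2138 → Jan 30, 2139: 365 days.
Jan 30, 2139 → Jan 30, 2140: 365 days.
Jan 30, 2140 → Feb 29, 2140: 30 days (January has 31).
Feb 29, 2140 → Mar 29, 2140: 29 days (February has 29).
Mar 29, 2140 → Apr 29, 2140: 31 days (March has 31).
Apr 29, 2140 → May 29, 2140: 30 days (April has 30).
May 29, 2140 → Jun 29, 2140: 31 days (May has 31).
Jun 29, 2140 → Jul 29, 2140: 30 days (June has 30).
Jul 29, 2140 → Aug 29, 2140: 31 days (July has 31).
Aug 29, 2140 → Sep 29, 2140: 31 days (August has 31).
Sep 29, 2140 → Oct 29, 2140: 30 days (September has 30).
Oct 29, 2140 → Nov 29, 2140: 31 days (October has 31).
Nov 29, 2140 → Dec 29, 2140: 30 days (November has 30).
Dec 29, 2140 → Jan 24, 2141: 26 days.
Total: 6569 days.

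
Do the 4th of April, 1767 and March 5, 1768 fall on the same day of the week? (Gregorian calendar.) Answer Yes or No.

Yes

From Apr 4, 1767 to Mar 5, 1768 is 336 days.
336 mod 7 = 0, so they are the same weekday.
(Apr 4, 1767 is a Saturday; Mar 5, 1768 is a Saturday.)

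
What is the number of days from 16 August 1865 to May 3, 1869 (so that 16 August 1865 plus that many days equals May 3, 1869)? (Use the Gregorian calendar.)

1356

Aug 16, 1865 → Aug 16, 1866: 365 days.
Aug 16, 1866 → Aug 16, 1867: 365 days.
Aug 16, 1867 → Aug 16, 1868: 366 days (Feb 29, 1868 is in that span).
Aug 16, 1868 → Sep 16, 1868: 31 days (August has 31).
Sep 16, 1868 → Oct 16, 1868: 30 days (September has 30).
Oct 16, 1868 → Nov 16, 1868: 31 days (October has 31).
Nov 16, 1868 → Dec 16, 1868: 30 days (November has 30).
Dec 16, 1868 → Jan 16, 1869: 31 days (December has 31).
Jan 16, 1869 → Feb 16, 1869: 31 days (January has 31).
Feb 16, 1869 → Mar 16, 1869: 28 days (February has 28).
Mar 16, 1869 → Apr 16, 1869: 31 days (March has 31).
Apr 16, 1869 → May 3, 1869: 17 days.
Total: 1356 days.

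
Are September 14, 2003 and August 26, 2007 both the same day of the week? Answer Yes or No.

Yes

From Sep 14, 2003 to Aug 26, 2007 is 1442 days.
1442 mod 7 = 0, so they are the same weekday.
(Sep 14, 2003 is a Sunday; Aug 26, 2007 is a Sunday.)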